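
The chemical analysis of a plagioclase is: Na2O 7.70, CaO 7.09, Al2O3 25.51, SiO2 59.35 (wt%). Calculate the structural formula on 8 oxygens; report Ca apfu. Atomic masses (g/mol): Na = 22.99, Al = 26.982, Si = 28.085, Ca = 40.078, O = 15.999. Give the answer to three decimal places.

0.340 Ca apfu

Na2O: 7.70/61.979 = 0.12424 mol → 0.24848 mol Na, 0.12424 mol O.
CaO: 7.09/56.077 = 0.12643 mol → 0.12643 mol Ca, 0.12643 mol O.
Al2O3: 25.51/101.961 = 0.25019 mol → 0.50038 mol Al, 0.75057 mol O.
SiO2: 59.35/60.083 = 0.98780 mol → 0.98780 mol Si, 1.97560 mol O.
Total oxygen = 2.97684 mol. Normalization factor = 8/2.97684 = 2.68741.
Ca per 8 O = 0.12643 × 2.68741 = 0.340.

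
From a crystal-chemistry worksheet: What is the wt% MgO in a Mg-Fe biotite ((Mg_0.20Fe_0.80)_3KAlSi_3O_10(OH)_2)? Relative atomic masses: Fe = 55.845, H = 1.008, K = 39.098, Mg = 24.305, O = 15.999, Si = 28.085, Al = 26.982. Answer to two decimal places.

Formula mass = 492.950 g/mol.
0.60 Mg → 0.6000 mol MgO per formula unit; M(MgO) = 40.304, so MgO mass = 24.182 g.
24.182/492.950 × 100 = 4.91 wt%.

4.91 wt%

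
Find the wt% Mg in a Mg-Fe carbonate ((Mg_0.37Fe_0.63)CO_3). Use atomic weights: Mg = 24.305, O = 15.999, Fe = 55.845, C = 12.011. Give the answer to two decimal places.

8.63 mass %

M((Mg_0.37Fe_0.63)CO_3) = 104.183 g/mol.
Mg contributes 0.37 × 24.305 = 8.993 g per mole.
8.993/104.183 = 0.0863 → 8.63%.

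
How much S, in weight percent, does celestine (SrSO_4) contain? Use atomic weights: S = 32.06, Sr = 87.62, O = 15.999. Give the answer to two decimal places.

17.45 weight percent

M(SrSO_4) = 183.676 g/mol.
S contributes 1 × 32.06 = 32.060 g per mole.
32.060/183.676 = 0.1745 → 17.45%.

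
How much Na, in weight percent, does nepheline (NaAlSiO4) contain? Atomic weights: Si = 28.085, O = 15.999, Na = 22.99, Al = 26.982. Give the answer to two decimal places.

M(NaAlSiO4) = 142.053 g/mol.
Na contributes 1 × 22.99 = 22.990 g per mole.
22.990/142.053 = 0.1618 → 16.18%.

16.18 weight percent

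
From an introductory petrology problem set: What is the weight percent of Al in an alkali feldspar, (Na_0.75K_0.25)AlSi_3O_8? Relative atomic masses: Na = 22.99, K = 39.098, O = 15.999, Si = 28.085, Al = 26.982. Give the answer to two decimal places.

Molar mass of (Na_0.75K_0.25)AlSi_3O_8: 0.75*22.99 + 0.25*39.098 + 1*26.982 + 3*28.085 + 8*15.999 = 266.246 g/mol.
Mass of Al per formula unit: 1 × 26.982 = 26.982 g.
Weight fraction Al = 26.982 / 266.246 = 0.1013.

10.13 mass %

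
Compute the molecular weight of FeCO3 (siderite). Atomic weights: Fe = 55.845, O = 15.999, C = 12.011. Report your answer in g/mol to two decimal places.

115.85 g/mol

Fe: 1 × 55.845 = 55.8450
C: 1 × 12.011 = 12.0110
O: 3 × 15.999 = 47.9970
Summing the contributions gives the formula mass.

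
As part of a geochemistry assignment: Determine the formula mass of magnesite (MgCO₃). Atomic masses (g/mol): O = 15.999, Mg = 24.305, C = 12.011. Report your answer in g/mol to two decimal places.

Mg: 1 × 24.305 = 24.3050
C: 1 × 12.011 = 12.0110
O: 3 × 15.999 = 47.9970
Summing the contributions gives the formula mass.

84.31 g/mol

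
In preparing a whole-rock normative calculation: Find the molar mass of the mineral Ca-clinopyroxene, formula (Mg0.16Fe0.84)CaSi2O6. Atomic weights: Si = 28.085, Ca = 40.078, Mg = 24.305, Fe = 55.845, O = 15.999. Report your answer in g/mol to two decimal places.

Mg: 0.16 × 24.305 = 3.8888
Fe: 0.84 × 55.845 = 46.9098
Ca: 1 × 40.078 = 40.0780
Si: 2 × 28.085 = 56.1700
O: 6 × 15.999 = 95.9940
Summing the contributions gives the formula mass.

243.04 g/mol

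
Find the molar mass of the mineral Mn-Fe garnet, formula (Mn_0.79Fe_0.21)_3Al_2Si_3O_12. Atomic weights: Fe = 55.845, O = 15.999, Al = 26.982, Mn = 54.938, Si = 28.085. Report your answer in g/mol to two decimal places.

The formula mass is the sum 2.37·54.938 + 0.63·55.845 + 2·26.982 + 3·28.085 + 12·15.999.

495.59 g/mol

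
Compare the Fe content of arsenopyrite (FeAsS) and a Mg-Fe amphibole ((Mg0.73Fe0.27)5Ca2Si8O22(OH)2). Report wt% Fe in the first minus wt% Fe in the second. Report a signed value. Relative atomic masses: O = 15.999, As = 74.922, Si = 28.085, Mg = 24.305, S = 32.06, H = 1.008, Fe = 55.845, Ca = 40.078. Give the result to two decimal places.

First mineral: 55.845 g Fe in 162.827 g formula = 34.30 wt% Fe.
Second mineral: 75.391 g Fe in 854.932 g formula = 8.82 wt% Fe.
34.30% − 8.82% gives a difference of 25.48 percentage points.

25.48 percentage points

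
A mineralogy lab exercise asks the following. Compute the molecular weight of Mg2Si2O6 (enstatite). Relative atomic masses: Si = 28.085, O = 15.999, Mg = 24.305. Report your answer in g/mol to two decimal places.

M = 2×24.305 + 2×28.085 + 6×15.999

200.77 g/mol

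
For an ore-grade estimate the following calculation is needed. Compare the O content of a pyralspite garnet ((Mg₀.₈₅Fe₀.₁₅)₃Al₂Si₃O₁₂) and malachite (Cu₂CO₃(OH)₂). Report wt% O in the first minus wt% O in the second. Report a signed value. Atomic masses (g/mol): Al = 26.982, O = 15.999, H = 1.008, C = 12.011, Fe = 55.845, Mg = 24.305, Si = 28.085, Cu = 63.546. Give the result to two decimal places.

9.83 percentage points

M((Mg₀.₈₅Fe₀.₁₅)₃Al₂Si₃O₁₂) = 417.315 g/mol, so wt% O = 191.988/417.315 × 100 = 46.01%.
M(Cu₂CO₃(OH)₂) = 221.114 g/mol, so wt% O = 79.995/221.114 × 100 = 36.18%.
46.01 − 36.18 = 9.83 pp.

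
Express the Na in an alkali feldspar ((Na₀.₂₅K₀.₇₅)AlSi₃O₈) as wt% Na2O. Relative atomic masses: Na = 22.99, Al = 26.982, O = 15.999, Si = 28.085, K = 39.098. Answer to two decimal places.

Formula mass = 274.300 g/mol.
0.25 Na → 0.1250 mol Na2O per formula unit; M(Na2O) = 61.979, so Na2O mass = 7.747 g.
7.747/274.300 × 100 = 2.82 wt%.

2.82 wt%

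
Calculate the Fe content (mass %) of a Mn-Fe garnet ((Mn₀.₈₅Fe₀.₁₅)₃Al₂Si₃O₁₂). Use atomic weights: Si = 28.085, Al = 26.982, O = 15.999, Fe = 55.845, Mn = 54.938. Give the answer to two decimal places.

Formula mass = 2.55×54.938 + 0.45×55.845 + 2×26.982 + 3×28.085 + 12×15.999 = 495.429 g/mol, of which 25.130 g is Fe.
So Fe makes up 25.130/495.429 = 0.0507 of the mass, i.e. 5.07%.

5.07 mass %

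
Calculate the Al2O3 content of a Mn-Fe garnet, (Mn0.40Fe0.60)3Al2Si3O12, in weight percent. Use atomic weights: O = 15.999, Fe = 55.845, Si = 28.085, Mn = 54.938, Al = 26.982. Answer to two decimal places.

20.53 wt%

Molar mass of (Mn0.40Fe0.60)3Al2Si3O12 = 1.20·54.938 + 1.80·55.845 + 2·26.982 + 3·28.085 + 12·15.999 = 496.654 g/mol.
Each formula unit contains 2 Al, equivalent to 2/2 = 1.0000 mol Al2O3.
M(Al2O3) = 2×26.982 + 3×15.999 = 101.961 g/mol.
Mass of Al2O3 per formula unit = 1.0000 × 101.961 = 101.961 g.
Al2O3 wt% = 101.961 / 496.654 × 100 = 20.53%.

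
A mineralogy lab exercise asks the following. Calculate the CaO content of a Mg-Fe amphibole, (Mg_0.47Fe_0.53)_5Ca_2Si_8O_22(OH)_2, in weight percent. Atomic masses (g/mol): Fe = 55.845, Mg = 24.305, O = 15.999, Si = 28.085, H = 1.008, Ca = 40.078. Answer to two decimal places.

12.52 wt%

Formula mass = 895.934 g/mol.
2 Ca → 2.0000 mol CaO per formula unit; M(CaO) = 56.077, so CaO mass = 112.154 g.
112.154/895.934 × 100 = 12.52 wt%.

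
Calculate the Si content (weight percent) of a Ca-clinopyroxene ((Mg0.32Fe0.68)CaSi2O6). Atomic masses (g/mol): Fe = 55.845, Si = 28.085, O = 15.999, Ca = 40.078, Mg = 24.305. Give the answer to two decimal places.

Formula mass = 0.32*24.305 + 0.68*55.845 + 1*40.078 + 2*28.085 + 6*15.999 = 237.994 g/mol, of which 56.170 g is Si.
So Si makes up 56.170/237.994 = 0.2360 of the mass, i.e. 23.60%.

23.60 weight percent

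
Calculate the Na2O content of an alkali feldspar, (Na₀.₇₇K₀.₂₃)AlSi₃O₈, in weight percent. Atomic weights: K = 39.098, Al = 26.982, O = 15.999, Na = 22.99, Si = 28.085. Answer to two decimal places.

8.97 wt%

Molar mass of (Na₀.₇₇K₀.₂₃)AlSi₃O₈ = 0.77·22.99 + 0.23·39.098 + 1·26.982 + 3·28.085 + 8·15.999 = 265.924 g/mol.
Each formula unit contains 0.77 Na, equivalent to 0.77/2 = 0.3850 mol Na2O.
M(Na2O) = 2×22.99 + 1×15.999 = 61.979 g/mol.
Mass of Na2O per formula unit = 0.3850 × 61.979 = 23.862 g.
Na2O wt% = 23.862 / 265.924 × 100 = 8.97%.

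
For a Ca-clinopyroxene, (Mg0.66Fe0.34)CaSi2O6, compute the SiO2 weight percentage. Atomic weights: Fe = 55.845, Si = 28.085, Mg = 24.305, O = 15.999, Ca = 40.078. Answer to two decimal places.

52.87 wt%

Molar mass of (Mg0.66Fe0.34)CaSi2O6 = 0.66·24.305 + 0.34·55.845 + 1·40.078 + 2·28.085 + 6·15.999 = 227.271 g/mol.
Each formula unit contains 2 Si, equivalent to 2/1 = 2.0000 mol SiO2.
M(SiO2) = 1×28.085 + 2×15.999 = 60.083 g/mol.
Mass of SiO2 per formula unit = 2.0000 × 60.083 = 120.166 g.
SiO2 wt% = 120.166 / 227.271 × 100 = 52.87%.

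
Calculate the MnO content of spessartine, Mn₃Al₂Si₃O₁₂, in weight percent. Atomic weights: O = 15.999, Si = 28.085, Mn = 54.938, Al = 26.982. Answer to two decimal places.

42.99 wt%

M(Mn₃Al₂Si₃O₁₂) = 495.021 g/mol; M(MnO) = 70.937 g/mol.
Moles MnO per formula unit = 3 Mn ÷ 1 = 3.0000.
MnO fraction = (3.0000 × 70.937) / 495.021 = 212.811/495.021 = 0.4299.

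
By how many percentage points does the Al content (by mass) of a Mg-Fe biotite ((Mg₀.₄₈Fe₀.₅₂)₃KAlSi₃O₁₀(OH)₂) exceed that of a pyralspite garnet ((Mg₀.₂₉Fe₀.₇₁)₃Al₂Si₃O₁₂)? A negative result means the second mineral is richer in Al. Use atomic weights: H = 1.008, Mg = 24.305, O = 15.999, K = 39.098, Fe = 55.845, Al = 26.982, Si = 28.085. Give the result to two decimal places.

M((Mg₀.₄₈Fe₀.₅₂)₃KAlSi₃O₁₀(OH)₂) = 466.456 g/mol, so wt% Al = 26.982/466.456 × 100 = 5.78%.
M((Mg₀.₂₉Fe₀.₇₁)₃Al₂Si₃O₁₂) = 470.302 g/mol, so wt% Al = 53.964/470.302 × 100 = 11.47%.
5.78 − 11.47 = -5.69 pp.

-5.69 percentage points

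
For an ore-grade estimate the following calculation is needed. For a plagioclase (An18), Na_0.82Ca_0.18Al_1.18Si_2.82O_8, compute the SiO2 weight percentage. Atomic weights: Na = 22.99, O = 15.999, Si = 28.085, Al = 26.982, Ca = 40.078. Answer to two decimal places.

Molar mass of Na_0.82Ca_0.18Al_1.18Si_2.82O_8 = 0.82×22.99 + 0.18×40.078 + 1.18×26.982 + 2.82×28.085 + 8×15.999 = 265.096 g/mol.
Each formula unit contains 2.82 Si, equivalent to 2.82/1 = 2.8200 mol SiO2.
M(SiO2) = 1×28.085 + 2×15.999 = 60.083 g/mol.
Mass of SiO2 per formula unit = 2.8200 × 60.083 = 169.434 g.
SiO2 wt% = 169.434 / 265.096 × 100 = 63.91%.

63.91 wt%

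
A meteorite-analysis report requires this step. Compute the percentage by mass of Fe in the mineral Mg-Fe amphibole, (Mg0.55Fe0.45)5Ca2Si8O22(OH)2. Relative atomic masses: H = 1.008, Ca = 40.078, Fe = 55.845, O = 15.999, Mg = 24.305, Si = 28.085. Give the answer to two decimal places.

14.22 weight percent

Molar mass of (Mg0.55Fe0.45)5Ca2Si8O22(OH)2: 2.75·24.305 + 2.25·55.845 + 2·40.078 + 8·28.085 + 24·15.999 + 2·1.008 = 883.318 g/mol.
Mass of Fe per formula unit: 2.25 × 55.845 = 125.651 g.
Weight fraction Fe = 125.651 / 883.318 = 0.1422.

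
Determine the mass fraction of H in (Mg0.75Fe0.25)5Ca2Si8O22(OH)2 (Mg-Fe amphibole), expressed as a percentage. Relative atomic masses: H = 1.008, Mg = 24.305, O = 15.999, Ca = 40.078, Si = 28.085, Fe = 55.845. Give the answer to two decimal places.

M((Mg0.75Fe0.25)5Ca2Si8O22(OH)2) = 851.778 g/mol.
H contributes 2 × 1.008 = 2.016 g per mole.
2.016/851.778 = 0.0024 → 0.24%.

0.24 mass %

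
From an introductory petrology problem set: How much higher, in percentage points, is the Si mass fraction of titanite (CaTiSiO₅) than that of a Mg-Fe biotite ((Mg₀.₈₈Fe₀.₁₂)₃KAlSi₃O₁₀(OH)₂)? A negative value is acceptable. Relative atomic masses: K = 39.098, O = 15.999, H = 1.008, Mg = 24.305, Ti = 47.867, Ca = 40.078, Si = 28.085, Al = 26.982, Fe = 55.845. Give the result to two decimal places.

-5.33 percentage points

First mineral: 28.085 g Si in 196.025 g formula = 14.33 wt% Si.
Second mineral: 84.255 g Si in 428.608 g formula = 19.66 wt% Si.
14.33% − 19.66% gives a difference of -5.33 percentage points.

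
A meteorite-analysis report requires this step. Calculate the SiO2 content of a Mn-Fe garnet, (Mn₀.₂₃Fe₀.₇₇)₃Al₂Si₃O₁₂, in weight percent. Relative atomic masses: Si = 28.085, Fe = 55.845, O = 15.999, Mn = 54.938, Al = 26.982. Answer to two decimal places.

M((Mn₀.₂₃Fe₀.₇₇)₃Al₂Si₃O₁₂) = 497.116 g/mol; M(SiO2) = 60.083 g/mol.
Moles SiO2 per formula unit = 3 Si ÷ 1 = 3.0000.
SiO2 fraction = (3.0000 × 60.083) / 497.116 = 180.249/497.116 = 0.3626.

36.26 wt%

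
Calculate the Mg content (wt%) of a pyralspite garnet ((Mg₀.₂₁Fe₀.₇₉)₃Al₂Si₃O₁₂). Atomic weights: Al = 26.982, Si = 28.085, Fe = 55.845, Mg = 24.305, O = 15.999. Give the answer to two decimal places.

Molar mass of (Mg₀.₂₁Fe₀.₇₉)₃Al₂Si₃O₁₂: 0.63×24.305 + 2.37×55.845 + 2×26.982 + 3×28.085 + 12×15.999 = 477.872 g/mol.
Mass of Mg per formula unit: 0.63 × 24.305 = 15.312 g.
Weight fraction Mg = 15.312 / 477.872 = 0.0320.

3.20 wt%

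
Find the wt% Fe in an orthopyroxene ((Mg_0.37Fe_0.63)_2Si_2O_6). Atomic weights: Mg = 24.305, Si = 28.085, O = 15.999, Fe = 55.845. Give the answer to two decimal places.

Formula mass = 0.74·24.305 + 1.26·55.845 + 2·28.085 + 6·15.999 = 240.514 g/mol, of which 70.365 g is Fe.
So Fe makes up 70.365/240.514 = 0.2926 of the mass, i.e. 29.26%.

29.26 weight percent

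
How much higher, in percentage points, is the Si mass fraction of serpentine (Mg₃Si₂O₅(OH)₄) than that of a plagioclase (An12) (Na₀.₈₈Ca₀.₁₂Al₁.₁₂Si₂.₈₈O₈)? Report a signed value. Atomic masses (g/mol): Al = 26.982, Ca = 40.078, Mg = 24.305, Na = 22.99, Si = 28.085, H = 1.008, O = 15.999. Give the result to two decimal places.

-10.35 percentage points

M(Mg₃Si₂O₅(OH)₄) = 277.108 g/mol, so wt% Si = 56.170/277.108 × 100 = 20.27%.
M(Na₀.₈₈Ca₀.₁₂Al₁.₁₂Si₂.₈₈O₈) = 264.137 g/mol, so wt% Si = 80.885/264.137 × 100 = 30.62%.
20.27 − 30.62 = -10.35 pp.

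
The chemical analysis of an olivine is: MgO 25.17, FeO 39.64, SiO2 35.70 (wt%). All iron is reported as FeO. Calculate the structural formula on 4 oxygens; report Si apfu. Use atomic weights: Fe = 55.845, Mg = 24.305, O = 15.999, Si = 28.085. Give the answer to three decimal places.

1.005 Si apfu

MgO: 25.17/40.304 = 0.62450 mol → 0.62450 mol Mg, 0.62450 mol O.
FeO: 39.64/71.844 = 0.55175 mol → 0.55175 mol Fe, 0.55175 mol O.
SiO2: 35.70/60.083 = 0.59418 mol → 0.59418 mol Si, 1.18836 mol O.
Total oxygen = 2.36461 mol. Normalization factor = 4/2.36461 = 1.69161.
Si per 4 O = 0.59418 × 1.69161 = 1.005.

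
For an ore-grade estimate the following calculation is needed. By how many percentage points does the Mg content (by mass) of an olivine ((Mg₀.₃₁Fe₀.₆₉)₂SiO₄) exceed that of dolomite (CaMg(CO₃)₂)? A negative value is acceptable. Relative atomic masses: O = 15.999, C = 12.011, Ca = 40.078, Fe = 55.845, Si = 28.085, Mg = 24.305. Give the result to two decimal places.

-5.00 percentage points

M((Mg₀.₃₁Fe₀.₆₉)₂SiO₄) = 184.216 g/mol, so wt% Mg = 15.069/184.216 × 100 = 8.18%.
M(CaMg(CO₃)₂) = 184.399 g/mol, so wt% Mg = 24.305/184.399 × 100 = 13.18%.
8.18 − 13.18 = -5.00 pp.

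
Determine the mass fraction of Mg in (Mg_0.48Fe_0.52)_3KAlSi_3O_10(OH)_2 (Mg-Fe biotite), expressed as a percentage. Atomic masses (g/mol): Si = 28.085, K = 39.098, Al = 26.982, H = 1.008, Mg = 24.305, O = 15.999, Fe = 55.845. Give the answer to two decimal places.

Formula mass = 1.44·24.305 + 1.56·55.845 + 1·39.098 + 1·26.982 + 3·28.085 + 12·15.999 + 2·1.008 = 466.456 g/mol, of which 34.999 g is Mg.
So Mg makes up 34.999/466.456 = 0.0750 of the mass, i.e. 7.50%.

7.50 wt%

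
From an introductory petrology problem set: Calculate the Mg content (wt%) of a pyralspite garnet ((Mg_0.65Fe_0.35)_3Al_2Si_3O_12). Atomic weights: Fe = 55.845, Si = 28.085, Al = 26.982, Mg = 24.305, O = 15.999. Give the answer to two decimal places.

10.86 wt%

Formula mass = 1.95*24.305 + 1.05*55.845 + 2*26.982 + 3*28.085 + 12*15.999 = 436.239 g/mol, of which 47.395 g is Mg.
So Mg makes up 47.395/436.239 = 0.1086 of the mass, i.e. 10.86%.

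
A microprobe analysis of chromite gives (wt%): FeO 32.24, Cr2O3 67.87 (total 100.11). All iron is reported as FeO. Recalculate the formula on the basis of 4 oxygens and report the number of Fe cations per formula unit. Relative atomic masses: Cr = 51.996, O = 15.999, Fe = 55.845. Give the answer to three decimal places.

1.004 Fe apfu

32.24 wt% FeO ÷ 71.844 g/mol = 0.44875 mol, giving 0.44875 Fe and 0.44875 O.
67.87 wt% Cr2O3 ÷ 151.989 g/mol = 0.44655 mol, giving 0.89310 Cr and 1.33965 O.
Oxygen sums to 1.78840; scaling by 4/1.78840 = 2.23664 puts the formula on 4 O.
Fe: 0.44875 × 2.23664 = 1.004 atoms per formula unit.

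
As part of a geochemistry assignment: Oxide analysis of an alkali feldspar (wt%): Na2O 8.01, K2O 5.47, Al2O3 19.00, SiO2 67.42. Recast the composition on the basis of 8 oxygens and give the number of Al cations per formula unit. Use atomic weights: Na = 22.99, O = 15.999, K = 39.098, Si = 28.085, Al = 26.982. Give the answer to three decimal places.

0.997 Al apfu

Na2O (M=61.979): mol = 0.12924; Na = 0.25848, O = 0.12924.
K2O (M=94.195): mol = 0.05807; K = 0.11614, O = 0.05807.
Al2O3 (M=101.961): mol = 0.18635; Al = 0.37270, O = 0.55905.
SiO2 (M=60.083): mol = 1.12211; Si = 1.12211, O = 2.24422.
ΣO = 2.99058; factor = 8/ΣO = 2.67507.
Al apfu = 0.37270 × 2.67507 = 0.997.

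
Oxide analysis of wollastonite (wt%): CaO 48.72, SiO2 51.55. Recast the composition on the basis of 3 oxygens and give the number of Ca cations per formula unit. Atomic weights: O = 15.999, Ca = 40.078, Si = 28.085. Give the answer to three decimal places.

1.008 Ca apfu

CaO: 48.72/56.077 = 0.86881 mol → 0.86881 mol Ca, 0.86881 mol O.
SiO2: 51.55/60.083 = 0.85798 mol → 0.85798 mol Si, 1.71596 mol O.
Total oxygen = 2.58477 mol. Normalization factor = 3/2.58477 = 1.16064.
Ca per 3 O = 0.86881 × 1.16064 = 1.008.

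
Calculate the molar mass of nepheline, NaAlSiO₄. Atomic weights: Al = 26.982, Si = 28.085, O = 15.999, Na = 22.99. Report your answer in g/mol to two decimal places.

Na: 1 × 22.99 = 22.9900
Al: 1 × 26.982 = 26.9820
Si: 1 × 28.085 = 28.0850
O: 4 × 15.999 = 63.9960
Summing the contributions gives the formula mass.

142.05 g/mol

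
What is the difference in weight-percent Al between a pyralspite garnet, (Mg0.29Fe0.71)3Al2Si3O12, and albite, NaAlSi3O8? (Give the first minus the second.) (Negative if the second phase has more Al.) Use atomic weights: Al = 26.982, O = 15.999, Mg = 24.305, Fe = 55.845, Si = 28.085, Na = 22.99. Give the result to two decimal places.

M((Mg0.29Fe0.71)3Al2Si3O12) = 470.302 g/mol, so wt% Al = 53.964/470.302 × 100 = 11.47%.
M(NaAlSi3O8) = 262.219 g/mol, so wt% Al = 26.982/262.219 × 100 = 10.29%.
11.47 − 10.29 = 1.18 pp.

1.18 percentage points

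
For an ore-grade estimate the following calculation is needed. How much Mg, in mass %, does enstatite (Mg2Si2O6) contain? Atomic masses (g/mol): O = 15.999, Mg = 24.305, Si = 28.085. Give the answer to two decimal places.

24.21 mass %

M(Mg2Si2O6) = 200.774 g/mol.
Mg contributes 2 × 24.305 = 48.610 g per mole.
48.610/200.774 = 0.2421 → 24.21%.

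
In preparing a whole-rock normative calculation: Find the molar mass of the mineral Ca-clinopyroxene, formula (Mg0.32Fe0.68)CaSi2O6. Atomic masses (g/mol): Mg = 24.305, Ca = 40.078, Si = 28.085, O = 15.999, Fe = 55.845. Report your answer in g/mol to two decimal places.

Mg: 0.32 × 24.305 = 7.7776
Fe: 0.68 × 55.845 = 37.9746
Ca: 1 × 40.078 = 40.0780
Si: 2 × 28.085 = 56.1700
O: 6 × 15.999 = 95.9940
Summing the contributions gives the formula mass.

237.99 g/mol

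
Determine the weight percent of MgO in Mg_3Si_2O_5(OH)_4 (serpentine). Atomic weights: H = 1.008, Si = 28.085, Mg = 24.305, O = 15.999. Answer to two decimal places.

43.63 wt%

Molar mass of Mg_3Si_2O_5(OH)_4 = 3·24.305 + 2·28.085 + 9·15.999 + 4·1.008 = 277.108 g/mol.
Each formula unit contains 3 Mg, equivalent to 3/1 = 3.0000 mol MgO.
M(MgO) = 1×24.305 + 1×15.999 = 40.304 g/mol.
Mass of MgO per formula unit = 3.0000 × 40.304 = 120.912 g.
MgO wt% = 120.912 / 277.108 × 100 = 43.63%.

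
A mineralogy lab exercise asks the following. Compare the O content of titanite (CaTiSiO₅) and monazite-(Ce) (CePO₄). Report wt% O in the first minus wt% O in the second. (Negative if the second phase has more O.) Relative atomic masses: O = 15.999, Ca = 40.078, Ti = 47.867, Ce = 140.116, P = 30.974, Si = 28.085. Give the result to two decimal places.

O in CaTiSiO₅: molar mass 196.025 g/mol; 5×15.999 = 79.995 g → 40.81 wt%.
O in CePO₄: molar mass 235.086 g/mol; 4×15.999 = 63.996 g → 27.22 wt%.
Difference = 40.81 − 27.22 = 13.59 percentage points.

13.59 percentage points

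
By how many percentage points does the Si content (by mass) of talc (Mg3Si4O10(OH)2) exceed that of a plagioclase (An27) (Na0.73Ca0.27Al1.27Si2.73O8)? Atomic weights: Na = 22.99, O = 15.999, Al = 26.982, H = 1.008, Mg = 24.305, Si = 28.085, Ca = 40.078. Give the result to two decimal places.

0.85 percentage points

Si in Mg3Si4O10(OH)2: molar mass 379.259 g/mol; 4×28.085 = 112.340 g → 29.62 wt%.
Si in Na0.73Ca0.27Al1.27Si2.73O8: molar mass 266.535 g/mol; 2.73×28.085 = 76.672 g → 28.77 wt%.
Difference = 29.62 − 28.77 = 0.85 percentage points.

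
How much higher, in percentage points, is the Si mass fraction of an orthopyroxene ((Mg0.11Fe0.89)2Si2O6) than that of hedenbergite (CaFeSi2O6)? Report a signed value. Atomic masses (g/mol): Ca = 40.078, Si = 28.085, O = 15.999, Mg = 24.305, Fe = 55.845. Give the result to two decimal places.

First mineral: 56.170 g Si in 256.915 g formula = 21.86 wt% Si.
Second mineral: 56.170 g Si in 248.087 g formula = 22.64 wt% Si.
21.86% − 22.64% gives a difference of -0.78 percentage points.

-0.78 percentage points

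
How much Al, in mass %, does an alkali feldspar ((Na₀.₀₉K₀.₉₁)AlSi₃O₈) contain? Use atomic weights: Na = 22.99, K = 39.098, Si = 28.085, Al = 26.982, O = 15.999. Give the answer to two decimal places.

9.75 mass %

Formula mass = 0.09*22.99 + 0.91*39.098 + 1*26.982 + 3*28.085 + 8*15.999 = 276.877 g/mol, of which 26.982 g is Al.
So Al makes up 26.982/276.877 = 0.0975 of the mass, i.e. 9.75%.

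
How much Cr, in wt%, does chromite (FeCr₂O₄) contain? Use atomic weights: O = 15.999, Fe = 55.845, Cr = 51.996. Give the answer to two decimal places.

Molar mass of FeCr₂O₄: 1×55.845 + 2×51.996 + 4×15.999 = 223.833 g/mol.
Mass of Cr per formula unit: 2 × 51.996 = 103.992 g.
Weight fraction Cr = 103.992 / 223.833 = 0.4646.

46.46 wt%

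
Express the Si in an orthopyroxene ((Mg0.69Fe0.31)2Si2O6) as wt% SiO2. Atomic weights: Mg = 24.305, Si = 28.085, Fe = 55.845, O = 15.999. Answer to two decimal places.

54.54 wt%

Molar mass of (Mg0.69Fe0.31)2Si2O6 = 1.38·24.305 + 0.62·55.845 + 2·28.085 + 6·15.999 = 220.329 g/mol.
Each formula unit contains 2 Si, equivalent to 2/1 = 2.0000 mol SiO2.
M(SiO2) = 1×28.085 + 2×15.999 = 60.083 g/mol.
Mass of SiO2 per formula unit = 2.0000 × 60.083 = 120.166 g.
SiO2 wt% = 120.166 / 220.329 × 100 = 54.54%.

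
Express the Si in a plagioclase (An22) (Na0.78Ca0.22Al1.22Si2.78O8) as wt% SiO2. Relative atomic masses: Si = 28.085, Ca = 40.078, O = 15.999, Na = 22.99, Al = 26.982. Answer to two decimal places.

Molar mass of Na0.78Ca0.22Al1.22Si2.78O8 = 0.78×22.99 + 0.22×40.078 + 1.22×26.982 + 2.78×28.085 + 8×15.999 = 265.736 g/mol.
Each formula unit contains 2.78 Si, equivalent to 2.78/1 = 2.7800 mol SiO2.
M(SiO2) = 1×28.085 + 2×15.999 = 60.083 g/mol.
Mass of SiO2 per formula unit = 2.7800 × 60.083 = 167.031 g.
SiO2 wt% = 167.031 / 265.736 × 100 = 62.86%.

62.86 wt%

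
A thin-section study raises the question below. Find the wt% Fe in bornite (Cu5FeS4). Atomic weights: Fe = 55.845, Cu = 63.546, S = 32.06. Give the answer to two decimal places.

Formula mass = 5·63.546 + 1·55.845 + 4·32.06 = 501.815 g/mol, of which 55.845 g is Fe.
So Fe makes up 55.845/501.815 = 0.1113 of the mass, i.e. 11.13%.

11.13 wt%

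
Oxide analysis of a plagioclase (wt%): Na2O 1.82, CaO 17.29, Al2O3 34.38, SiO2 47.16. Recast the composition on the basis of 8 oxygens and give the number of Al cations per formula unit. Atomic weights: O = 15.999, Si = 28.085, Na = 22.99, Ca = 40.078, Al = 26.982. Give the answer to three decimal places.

Na2O (M=61.979): mol = 0.02936; Na = 0.05872, O = 0.02936.
CaO (M=56.077): mol = 0.30833; Ca = 0.30833, O = 0.30833.
Al2O3 (M=101.961): mol = 0.33719; Al = 0.67438, O = 1.01157.
SiO2 (M=60.083): mol = 0.78491; Si = 0.78491, O = 1.56982.
ΣO = 2.91908; factor = 8/ΣO = 2.74059.
Al apfu = 0.67438 × 2.74059 = 1.848.

1.848 Al apfu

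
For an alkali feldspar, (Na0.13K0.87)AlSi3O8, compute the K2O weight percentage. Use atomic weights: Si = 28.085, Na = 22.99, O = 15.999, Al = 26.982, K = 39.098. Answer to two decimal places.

14.83 wt%

M((Na0.13K0.87)AlSi3O8) = 276.233 g/mol; M(K2O) = 94.195 g/mol.
Moles K2O per formula unit = 0.87 K ÷ 2 = 0.4350.
K2O fraction = (0.4350 × 94.195) / 276.233 = 40.975/276.233 = 0.1483.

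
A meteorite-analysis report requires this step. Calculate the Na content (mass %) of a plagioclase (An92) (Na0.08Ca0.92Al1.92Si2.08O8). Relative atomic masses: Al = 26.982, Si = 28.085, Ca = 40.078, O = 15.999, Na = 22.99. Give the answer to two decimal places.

Formula mass = 0.08*22.99 + 0.92*40.078 + 1.92*26.982 + 2.08*28.085 + 8*15.999 = 276.925 g/mol, of which 1.839 g is Na.
So Na makes up 1.839/276.925 = 0.0066 of the mass, i.e. 0.66%.

0.66 mass %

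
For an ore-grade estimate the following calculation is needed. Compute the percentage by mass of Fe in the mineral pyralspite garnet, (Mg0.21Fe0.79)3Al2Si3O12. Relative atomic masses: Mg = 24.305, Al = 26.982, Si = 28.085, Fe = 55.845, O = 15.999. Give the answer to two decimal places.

27.70 wt%

Molar mass of (Mg0.21Fe0.79)3Al2Si3O12: 0.63·24.305 + 2.37·55.845 + 2·26.982 + 3·28.085 + 12·15.999 = 477.872 g/mol.
Mass of Fe per formula unit: 2.37 × 55.845 = 132.353 g.
Weight fraction Fe = 132.353 / 477.872 = 0.2770.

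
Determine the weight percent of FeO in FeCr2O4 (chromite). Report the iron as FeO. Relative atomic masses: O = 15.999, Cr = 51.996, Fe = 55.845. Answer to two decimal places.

Molar mass of FeCr2O4 = 1·55.845 + 2·51.996 + 4·15.999 = 223.833 g/mol.
Each formula unit contains 1 Fe, equivalent to 1/1 = 1.0000 mol FeO.
M(FeO) = 1×55.845 + 1×15.999 = 71.844 g/mol.
Mass of FeO per formula unit = 1.0000 × 71.844 = 71.844 g.
FeO wt% = 71.844 / 223.833 × 100 = 32.10%.

32.10 wt%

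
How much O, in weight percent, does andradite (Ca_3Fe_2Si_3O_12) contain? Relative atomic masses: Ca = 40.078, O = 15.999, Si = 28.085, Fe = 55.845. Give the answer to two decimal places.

Formula mass = 3·40.078 + 2·55.845 + 3·28.085 + 12·15.999 = 508.167 g/mol, of which 191.988 g is O.
So O makes up 191.988/508.167 = 0.3778 of the mass, i.e. 37.78%.

37.78 weight percent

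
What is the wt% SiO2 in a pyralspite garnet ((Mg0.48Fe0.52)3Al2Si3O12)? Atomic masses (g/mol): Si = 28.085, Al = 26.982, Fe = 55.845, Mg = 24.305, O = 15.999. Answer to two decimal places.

Molar mass of (Mg0.48Fe0.52)3Al2Si3O12 = 1.44*24.305 + 1.56*55.845 + 2*26.982 + 3*28.085 + 12*15.999 = 452.324 g/mol.
Each formula unit contains 3 Si, equivalent to 3/1 = 3.0000 mol SiO2.
M(SiO2) = 1×28.085 + 2×15.999 = 60.083 g/mol.
Mass of SiO2 per formula unit = 3.0000 × 60.083 = 180.249 g.
SiO2 wt% = 180.249 / 452.324 × 100 = 39.85%.

39.85 wt%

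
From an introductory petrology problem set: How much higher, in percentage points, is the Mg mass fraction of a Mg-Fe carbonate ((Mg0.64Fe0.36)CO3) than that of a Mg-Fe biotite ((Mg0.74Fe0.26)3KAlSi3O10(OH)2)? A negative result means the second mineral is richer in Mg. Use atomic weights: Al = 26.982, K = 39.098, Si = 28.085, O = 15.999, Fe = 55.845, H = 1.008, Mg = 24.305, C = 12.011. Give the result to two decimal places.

M((Mg0.64Fe0.36)CO3) = 95.667 g/mol, so wt% Mg = 15.555/95.667 × 100 = 16.26%.
M((Mg0.74Fe0.26)3KAlSi3O10(OH)2) = 441.855 g/mol, so wt% Mg = 53.957/441.855 × 100 = 12.21%.
16.26 − 12.21 = 4.05 pp.

4.05 percentage points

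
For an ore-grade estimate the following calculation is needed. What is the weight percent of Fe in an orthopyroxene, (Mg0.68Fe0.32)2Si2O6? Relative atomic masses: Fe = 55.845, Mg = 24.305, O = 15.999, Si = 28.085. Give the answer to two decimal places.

16.18 wt%

Molar mass of (Mg0.68Fe0.32)2Si2O6: 1.36·24.305 + 0.64·55.845 + 2·28.085 + 6·15.999 = 220.960 g/mol.
Mass of Fe per formula unit: 0.64 × 55.845 = 35.741 g.
Weight fraction Fe = 35.741 / 220.960 = 0.1618.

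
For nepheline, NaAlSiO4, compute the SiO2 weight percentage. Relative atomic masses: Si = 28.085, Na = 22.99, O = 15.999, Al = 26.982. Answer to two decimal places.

42.30 wt%

M(NaAlSiO4) = 142.053 g/mol; M(SiO2) = 60.083 g/mol.
Moles SiO2 per formula unit = 1 Si ÷ 1 = 1.0000.
SiO2 fraction = (1.0000 × 60.083) / 142.053 = 60.083/142.053 = 0.4230.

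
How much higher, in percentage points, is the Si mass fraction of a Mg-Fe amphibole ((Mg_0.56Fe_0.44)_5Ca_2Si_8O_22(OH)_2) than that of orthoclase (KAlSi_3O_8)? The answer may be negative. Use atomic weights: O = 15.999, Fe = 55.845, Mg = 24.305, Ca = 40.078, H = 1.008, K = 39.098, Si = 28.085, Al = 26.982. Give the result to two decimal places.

-4.79 percentage points

First mineral: 224.680 g Si in 881.741 g formula = 25.48 wt% Si.
Second mineral: 84.255 g Si in 278.327 g formula = 30.27 wt% Si.
25.48% − 30.27% gives a difference of -4.79 percentage points.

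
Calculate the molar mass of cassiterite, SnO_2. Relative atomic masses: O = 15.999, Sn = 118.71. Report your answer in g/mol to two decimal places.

The formula mass is the sum 1*118.71 + 2*15.999.

150.71 g/mol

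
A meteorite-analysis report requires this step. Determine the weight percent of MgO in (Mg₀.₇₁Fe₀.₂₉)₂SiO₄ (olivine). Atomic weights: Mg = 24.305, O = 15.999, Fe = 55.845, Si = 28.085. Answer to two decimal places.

36.00 wt%

Formula mass = 158.984 g/mol.
1.42 Mg → 1.4200 mol MgO per formula unit; M(MgO) = 40.304, so MgO mass = 57.232 g.
57.232/158.984 × 100 = 36.00 wt%.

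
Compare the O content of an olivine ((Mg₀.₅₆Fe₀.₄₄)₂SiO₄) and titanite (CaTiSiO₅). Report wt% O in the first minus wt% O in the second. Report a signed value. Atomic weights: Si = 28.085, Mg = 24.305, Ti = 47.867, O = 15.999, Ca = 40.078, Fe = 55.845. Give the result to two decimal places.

-2.82 percentage points

First mineral: 63.996 g O in 168.446 g formula = 37.99 wt% O.
Second mineral: 79.995 g O in 196.025 g formula = 40.81 wt% O.
37.99% − 40.81% gives a difference of -2.82 percentage points.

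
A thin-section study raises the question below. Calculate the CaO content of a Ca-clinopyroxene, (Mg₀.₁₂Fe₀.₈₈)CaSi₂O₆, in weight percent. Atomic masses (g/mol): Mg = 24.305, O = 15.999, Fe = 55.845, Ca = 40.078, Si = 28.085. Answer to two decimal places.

22.95 wt%

M((Mg₀.₁₂Fe₀.₈₈)CaSi₂O₆) = 244.302 g/mol; M(CaO) = 56.077 g/mol.
Moles CaO per formula unit = 1 Ca ÷ 1 = 1.0000.
CaO fraction = (1.0000 × 56.077) / 244.302 = 56.077/244.302 = 0.2295.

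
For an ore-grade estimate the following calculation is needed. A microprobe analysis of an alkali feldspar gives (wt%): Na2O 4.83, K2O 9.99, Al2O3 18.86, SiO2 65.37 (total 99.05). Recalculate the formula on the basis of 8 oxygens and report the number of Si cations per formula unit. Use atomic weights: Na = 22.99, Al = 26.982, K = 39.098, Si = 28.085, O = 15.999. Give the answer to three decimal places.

Na2O (M=61.979): mol = 0.07793; Na = 0.15586, O = 0.07793.
K2O (M=94.195): mol = 0.10606; K = 0.21212, O = 0.10606.
Al2O3 (M=101.961): mol = 0.18497; Al = 0.36994, O = 0.55491.
SiO2 (M=60.083): mol = 1.08799; Si = 1.08799, O = 2.17598.
ΣO = 2.91488; factor = 8/ΣO = 2.74454.
Si apfu = 1.08799 × 2.74454 = 2.986.

2.986 Si apfu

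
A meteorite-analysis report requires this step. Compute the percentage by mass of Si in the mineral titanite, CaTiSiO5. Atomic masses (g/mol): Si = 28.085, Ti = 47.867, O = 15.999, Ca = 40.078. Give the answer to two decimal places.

Formula mass = 1×40.078 + 1×47.867 + 1×28.085 + 5×15.999 = 196.025 g/mol, of which 28.085 g is Si.
So Si makes up 28.085/196.025 = 0.1433 of the mass, i.e. 14.33%.

14.33 wt%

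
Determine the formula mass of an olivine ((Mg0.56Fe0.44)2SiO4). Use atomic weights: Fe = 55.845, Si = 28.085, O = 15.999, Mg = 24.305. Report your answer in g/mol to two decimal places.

168.45 g/mol

M = 1.12(24.305) + 0.88(55.845) + 1(28.085) + 4(15.999)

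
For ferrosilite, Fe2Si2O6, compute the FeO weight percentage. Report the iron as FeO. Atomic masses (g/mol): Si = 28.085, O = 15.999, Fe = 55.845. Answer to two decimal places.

54.46 wt%

M(Fe2Si2O6) = 263.854 g/mol; M(FeO) = 71.844 g/mol.
Moles FeO per formula unit = 2 Fe ÷ 1 = 2.0000.
FeO fraction = (2.0000 × 71.844) / 263.854 = 143.688/263.854 = 0.5446.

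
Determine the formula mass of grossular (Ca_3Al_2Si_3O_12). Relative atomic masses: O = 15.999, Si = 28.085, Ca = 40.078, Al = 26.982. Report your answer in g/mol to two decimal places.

450.44 g/mol

The formula mass is the sum 3·40.078 + 2·26.982 + 3·28.085 + 12·15.999.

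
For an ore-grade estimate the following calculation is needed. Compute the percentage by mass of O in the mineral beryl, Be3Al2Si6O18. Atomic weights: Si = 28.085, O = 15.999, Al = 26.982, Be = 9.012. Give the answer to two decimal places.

M(Be3Al2Si6O18) = 537.492 g/mol.
O contributes 18 × 15.999 = 287.982 g per mole.
287.982/537.492 = 0.5358 → 53.58%.

53.58 wt%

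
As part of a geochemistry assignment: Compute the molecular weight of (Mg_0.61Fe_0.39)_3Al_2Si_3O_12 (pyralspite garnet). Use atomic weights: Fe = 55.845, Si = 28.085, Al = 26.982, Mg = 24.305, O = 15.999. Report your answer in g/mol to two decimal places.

440.02 g/mol

The formula mass is the sum 1.83*24.305 + 1.17*55.845 + 2*26.982 + 3*28.085 + 12*15.999.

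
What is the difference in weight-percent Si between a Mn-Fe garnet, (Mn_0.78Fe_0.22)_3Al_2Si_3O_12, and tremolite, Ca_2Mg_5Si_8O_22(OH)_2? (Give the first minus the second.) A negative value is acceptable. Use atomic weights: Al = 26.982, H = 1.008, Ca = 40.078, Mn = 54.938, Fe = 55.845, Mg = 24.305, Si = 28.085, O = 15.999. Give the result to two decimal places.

M((Mn_0.78Fe_0.22)_3Al_2Si_3O_12) = 495.620 g/mol, so wt% Si = 84.255/495.620 × 100 = 17.00%.
M(Ca_2Mg_5Si_8O_22(OH)_2) = 812.353 g/mol, so wt% Si = 224.680/812.353 × 100 = 27.66%.
17.00 − 27.66 = -10.66 pp.

-10.66 percentage points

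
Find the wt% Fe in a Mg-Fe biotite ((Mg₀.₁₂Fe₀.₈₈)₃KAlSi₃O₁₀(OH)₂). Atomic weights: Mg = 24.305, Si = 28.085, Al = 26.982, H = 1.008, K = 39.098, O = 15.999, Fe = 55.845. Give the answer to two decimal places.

Molar mass of (Mg₀.₁₂Fe₀.₈₈)₃KAlSi₃O₁₀(OH)₂: 0.36*24.305 + 2.64*55.845 + 1*39.098 + 1*26.982 + 3*28.085 + 12*15.999 + 2*1.008 = 500.520 g/mol.
Mass of Fe per formula unit: 2.64 × 55.845 = 147.431 g.
Weight fraction Fe = 147.431 / 500.520 = 0.2946.

29.46 weight percent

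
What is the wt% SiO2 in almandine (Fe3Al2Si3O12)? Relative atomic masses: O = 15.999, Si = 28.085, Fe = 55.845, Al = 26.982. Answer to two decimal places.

Molar mass of Fe3Al2Si3O12 = 3×55.845 + 2×26.982 + 3×28.085 + 12×15.999 = 497.742 g/mol.
Each formula unit contains 3 Si, equivalent to 3/1 = 3.0000 mol SiO2.
M(SiO2) = 1×28.085 + 2×15.999 = 60.083 g/mol.
Mass of SiO2 per formula unit = 3.0000 × 60.083 = 180.249 g.
SiO2 wt% = 180.249 / 497.742 × 100 = 36.21%.

36.21 wt%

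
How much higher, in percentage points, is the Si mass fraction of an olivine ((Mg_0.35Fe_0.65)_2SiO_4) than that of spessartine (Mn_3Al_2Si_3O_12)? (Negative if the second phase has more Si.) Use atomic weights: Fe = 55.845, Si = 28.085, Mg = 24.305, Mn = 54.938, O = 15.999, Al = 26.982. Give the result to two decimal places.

-1.56 percentage points

First mineral: 28.085 g Si in 181.693 g formula = 15.46 wt% Si.
Second mineral: 84.255 g Si in 495.021 g formula = 17.02 wt% Si.
15.46% − 17.02% gives a difference of -1.56 percentage points.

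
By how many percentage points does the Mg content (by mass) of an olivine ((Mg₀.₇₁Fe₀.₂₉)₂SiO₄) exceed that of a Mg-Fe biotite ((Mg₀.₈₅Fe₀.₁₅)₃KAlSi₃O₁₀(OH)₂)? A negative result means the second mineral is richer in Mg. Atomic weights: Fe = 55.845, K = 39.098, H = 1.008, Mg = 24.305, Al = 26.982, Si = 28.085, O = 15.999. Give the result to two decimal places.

M((Mg₀.₇₁Fe₀.₂₉)₂SiO₄) = 158.984 g/mol, so wt% Mg = 34.513/158.984 × 100 = 21.71%.
M((Mg₀.₈₅Fe₀.₁₅)₃KAlSi₃O₁₀(OH)₂) = 431.447 g/mol, so wt% Mg = 61.978/431.447 × 100 = 14.37%.
21.71 − 14.37 = 7.34 pp.

7.34 percentage points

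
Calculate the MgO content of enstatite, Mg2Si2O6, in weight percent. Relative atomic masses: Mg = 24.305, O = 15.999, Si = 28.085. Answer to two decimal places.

Molar mass of Mg2Si2O6 = 2*24.305 + 2*28.085 + 6*15.999 = 200.774 g/mol.
Each formula unit contains 2 Mg, equivalent to 2/1 = 2.0000 mol MgO.
M(MgO) = 1×24.305 + 1×15.999 = 40.304 g/mol.
Mass of MgO per formula unit = 2.0000 × 40.304 = 80.608 g.
MgO wt% = 80.608 / 200.774 × 100 = 40.15%.

40.15 wt%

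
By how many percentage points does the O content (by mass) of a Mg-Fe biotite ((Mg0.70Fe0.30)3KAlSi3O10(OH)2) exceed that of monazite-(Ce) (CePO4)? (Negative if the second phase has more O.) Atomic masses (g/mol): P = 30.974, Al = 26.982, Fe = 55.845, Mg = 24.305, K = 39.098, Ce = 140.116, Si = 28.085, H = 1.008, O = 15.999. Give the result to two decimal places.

O in (Mg0.70Fe0.30)3KAlSi3O10(OH)2: molar mass 445.640 g/mol; 12×15.999 = 191.988 g → 43.08 wt%.
O in CePO4: molar mass 235.086 g/mol; 4×15.999 = 63.996 g → 27.22 wt%.
Difference = 43.08 − 27.22 = 15.86 percentage points.

15.86 percentage points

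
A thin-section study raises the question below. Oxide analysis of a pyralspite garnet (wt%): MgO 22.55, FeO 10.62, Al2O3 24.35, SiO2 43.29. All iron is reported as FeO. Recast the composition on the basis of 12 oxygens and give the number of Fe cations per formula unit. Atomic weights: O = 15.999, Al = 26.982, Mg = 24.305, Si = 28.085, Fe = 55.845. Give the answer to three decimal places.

MgO: 22.55/40.304 = 0.55950 mol → 0.55950 mol Mg, 0.55950 mol O.
FeO: 10.62/71.844 = 0.14782 mol → 0.14782 mol Fe, 0.14782 mol O.
Al2O3: 24.35/101.961 = 0.23882 mol → 0.47764 mol Al, 0.71646 mol O.
SiO2: 43.29/60.083 = 0.72050 mol → 0.72050 mol Si, 1.44100 mol O.
Total oxygen = 2.86478 mol. Normalization factor = 12/2.86478 = 4.18880.
Fe per 12 O = 0.14782 × 4.18880 = 0.619.

0.619 Fe apfu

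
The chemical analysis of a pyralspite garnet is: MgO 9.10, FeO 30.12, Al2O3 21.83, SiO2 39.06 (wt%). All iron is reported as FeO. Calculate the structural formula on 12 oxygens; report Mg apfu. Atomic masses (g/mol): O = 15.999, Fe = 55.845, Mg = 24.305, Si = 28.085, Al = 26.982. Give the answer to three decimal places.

1.047 Mg apfu

MgO (M=40.304): mol = 0.22578; Mg = 0.22578, O = 0.22578.
FeO (M=71.844): mol = 0.41924; Fe = 0.41924, O = 0.41924.
Al2O3 (M=101.961): mol = 0.21410; Al = 0.42820, O = 0.64230.
SiO2 (M=60.083): mol = 0.65010; Si = 0.65010, O = 1.30020.
ΣO = 2.58752; factor = 12/ΣO = 4.63765.
Mg apfu = 0.22578 × 4.63765 = 1.047.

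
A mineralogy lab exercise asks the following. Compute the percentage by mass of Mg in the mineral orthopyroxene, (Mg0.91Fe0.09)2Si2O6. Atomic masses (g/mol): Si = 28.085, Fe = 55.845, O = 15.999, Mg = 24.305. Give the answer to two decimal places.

21.43 wt%

Formula mass = 1.82·24.305 + 0.18·55.845 + 2·28.085 + 6·15.999 = 206.451 g/mol, of which 44.235 g is Mg.
So Mg makes up 44.235/206.451 = 0.2143 of the mass, i.e. 21.43%.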